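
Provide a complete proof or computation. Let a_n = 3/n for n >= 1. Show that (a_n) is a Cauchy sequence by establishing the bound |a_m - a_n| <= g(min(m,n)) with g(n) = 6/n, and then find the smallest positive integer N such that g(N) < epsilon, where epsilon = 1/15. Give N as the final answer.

For any m, n >= 1, by the triangle inequality:
|a_m - a_n| = |3/m - 3/n| <= 3*1/m + 3*1/n <= 6/min(m,n).
So g(n) = 6/n bounds the Cauchy difference. Since g(n) -> 0, (a_n) is Cauchy.
Now solve g(N) < 1/15: 6/N < 1/15 <=> N > 6 / (1/15) = 90.
The smallest integer strictly greater than 90 is N = 91.
Check: g(91) = 6/91 = 6/91 < 1/15; g(90) = 1/15 >= 1/15. So N = 91.

91


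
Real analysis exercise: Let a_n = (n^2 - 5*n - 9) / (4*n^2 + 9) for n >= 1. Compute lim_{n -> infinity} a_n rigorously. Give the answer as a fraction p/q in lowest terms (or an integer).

Divide numerator and denominator by n^2, the highest power:
numerator / n^2 = 1 - 5/n - 9/n^2
denominator / n^2 = 4 + 9/n^2
As n -> infinity, all terms of the form c/n^k (k >= 1) tend to 0.
So numerator / n^2 -> 1 and denominator / n^2 -> 4.
Therefore lim a_n = 1/4.

1/4


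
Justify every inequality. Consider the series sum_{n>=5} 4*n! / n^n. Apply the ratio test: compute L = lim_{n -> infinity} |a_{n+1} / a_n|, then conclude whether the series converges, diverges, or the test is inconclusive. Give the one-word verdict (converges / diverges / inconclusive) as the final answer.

Let a_n denote the general term. Form the ratio a_{n+1}/a_n and simplify:
a_{n+1}/a_n = (n/(n + 1))^n
Take the limit as n -> infinity: L = exp(-1).
Since L = exp(-1) < 1, the ratio test implies the series converges.

converges


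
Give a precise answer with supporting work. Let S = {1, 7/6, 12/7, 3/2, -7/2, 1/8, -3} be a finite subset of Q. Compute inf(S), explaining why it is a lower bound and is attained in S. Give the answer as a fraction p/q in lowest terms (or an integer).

S is finite, so inf(S) = min(S).
Sorted increasing:
-7/2, -3, 1/8, 1, 7/6, 3/2, 12/7
The extremum is -7/2.
For every x in S, x >= -7/2. And -7/2 is in S, so it is attained.
Therefore inf(S) = -7/2.

-7/2


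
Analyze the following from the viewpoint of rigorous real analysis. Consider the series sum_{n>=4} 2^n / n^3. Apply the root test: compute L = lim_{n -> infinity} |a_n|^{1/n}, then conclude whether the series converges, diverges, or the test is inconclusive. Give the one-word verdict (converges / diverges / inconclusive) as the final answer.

Let a_n denote the general term. Form |a_n|^(1/n) and simplify:
|a_n|^(1/n) = 2/n^(3/n)
Take the limit as n -> infinity: L = 2.
Since L = 2 > 1, the root test implies divergence.

diverges


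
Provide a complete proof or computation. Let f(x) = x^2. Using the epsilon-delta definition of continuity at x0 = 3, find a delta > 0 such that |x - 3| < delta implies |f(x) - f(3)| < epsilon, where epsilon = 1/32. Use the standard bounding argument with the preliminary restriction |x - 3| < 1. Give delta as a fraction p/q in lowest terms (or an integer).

Factor: |x^2 - (3)^2| = |x - 3| * |x + 3|.
Impose |x - 3| < 1 first. Then |x + 3| = |(x - 3) + 2*(3)| <= |x - 3| + 2*|3| < 1 + 6 = 7.
So |x^2 - (3)^2| < delta * 7.
We need delta * 7 <= 1/32, i.e. delta <= 1/32/7 = 1/224.
Since 1/224 < 1, this is tighter than 1; take delta = 1/224.
So delta = 1/224 works.

1/224


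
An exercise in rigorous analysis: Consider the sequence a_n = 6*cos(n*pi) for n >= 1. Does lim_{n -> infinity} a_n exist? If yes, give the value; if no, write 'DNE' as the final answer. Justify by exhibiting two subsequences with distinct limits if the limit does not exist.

Examine the behaviour of a_n along subsequences.
cos(n*pi) = (-1)^n, so a_n = 6*(-1)^n. a_{2k} = 6 -> 6. a_{2k+1} = -6 -> -6.
Since these two subsequential limits are 6 and -6, distinct, the full sequence cannot converge (a convergent sequence has all subsequences tending to the same limit). So lim a_n does not exist.

DNE


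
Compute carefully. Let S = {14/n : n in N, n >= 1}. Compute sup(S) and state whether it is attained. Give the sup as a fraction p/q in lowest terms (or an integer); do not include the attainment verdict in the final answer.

Analysis:
- Values: 14, 7, 14/3, 7/2, ... strictly decreasing.
- The maximum is 14 (n=1); sup = 14 (attained).
- The set is bounded below by 0; 14/n -> 0 so 0 is the greatest lower bound.
- 0 is not in the set, so inf = 0 is not attained.
Conclusion: sup(S) = 14, attained in S.

14


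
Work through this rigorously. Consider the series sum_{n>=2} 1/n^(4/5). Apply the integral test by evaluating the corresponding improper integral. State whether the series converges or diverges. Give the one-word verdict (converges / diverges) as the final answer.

Let f(x) = x^(-4/5). Then f is positive, continuous, and decreasing on [2, infinity), so the integral test applies.
Compute the improper integral int_{2}^infinity f(x) dx:
  antiderivative F(x) = 5*x^(1/5).
  As x -> infinity, F(x) -> infinity (since p = 4/5 < 1).
  So the integral diverges. By the integral test, the series diverges.

diverges


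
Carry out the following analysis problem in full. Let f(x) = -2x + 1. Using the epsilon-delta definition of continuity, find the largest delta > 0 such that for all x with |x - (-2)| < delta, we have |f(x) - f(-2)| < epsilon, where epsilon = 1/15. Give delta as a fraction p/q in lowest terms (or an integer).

We compute f(-2) = -2*(-2) + 1 = 5.
|f(x) - f(-2)| = |-2x + 1 - (5)| = |-2(x - (-2))| = 2|x - (-2)|.
We need 2|x - (-2)| < 1/15, i.e. |x - (-2)| < 1/15 / 2 = 1/30.
So any delta <= 1/30 works. Conversely, if delta > 1/30, then x = -2 + 1/30 satisfies |x - (-2)| = 1/30 < delta but |f(x) - f(-2)| = 2 * 1/30 = 1/15, which is not < 1/15; so no larger delta works.
Hence the largest such delta is 1/30.

1/30


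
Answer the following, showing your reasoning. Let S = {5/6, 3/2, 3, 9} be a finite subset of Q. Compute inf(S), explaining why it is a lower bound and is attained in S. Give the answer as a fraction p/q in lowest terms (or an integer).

S is finite, so inf(S) = min(S).
Sorted increasing:
5/6, 3/2, 3, 9
The extremum is 5/6.
For every x in S, x >= 5/6. And 5/6 is in S, so it is attained.
Therefore inf(S) = 5/6.

5/6


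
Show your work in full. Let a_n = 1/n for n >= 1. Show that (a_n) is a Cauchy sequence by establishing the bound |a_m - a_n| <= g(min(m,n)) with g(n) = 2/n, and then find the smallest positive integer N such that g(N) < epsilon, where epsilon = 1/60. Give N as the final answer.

For any m, n >= 1, by the triangle inequality:
|a_m - a_n| = |1/m - 1/n| <= 1/m + 1/n <= 2/min(m,n).
So g(n) = 2/n bounds the Cauchy difference. Since g(n) -> 0, (a_n) is Cauchy.
Now solve g(N) < 1/60: 2/N < 1/60 <=> N > 2 / (1/60) = 120.
The smallest integer strictly greater than 120 is N = 121.
Check: g(121) = 2/121 = 2/121 < 1/60; g(120) = 1/60 >= 1/60. So N = 121.

121


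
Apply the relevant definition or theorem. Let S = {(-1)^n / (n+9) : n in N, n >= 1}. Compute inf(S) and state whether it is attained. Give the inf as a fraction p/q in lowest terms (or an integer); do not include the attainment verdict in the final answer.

Analysis:
- Values: -1/10, 1/11, -1/12, 1/13, -1/14, ...
- Positive terms (even n): 1/(2+9), 1/(4+9), ... decreasing -> max = 1/11 (n=2).
- Negative terms (odd n): -1/(1+9), -1/(3+9), ... increasing -> min = -1/10 (n=1).
- So sup = 1/11 (attained at n=2); inf = -1/10 (attained at n=1).
Conclusion: inf(S) = -1/10, attained in S.

-1/10


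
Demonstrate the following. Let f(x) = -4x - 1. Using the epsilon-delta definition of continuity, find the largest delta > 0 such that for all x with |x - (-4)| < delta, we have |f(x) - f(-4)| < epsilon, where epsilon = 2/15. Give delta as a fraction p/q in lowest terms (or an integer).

We compute f(-4) = -4*(-4) - 1 = 15.
|f(x) - f(-4)| = |-4x - 1 - (15)| = |-4(x - (-4))| = 4|x - (-4)|.
We need 4|x - (-4)| < 2/15, i.e. |x - (-4)| < 2/15 / 4 = 1/30.
So any delta <= 1/30 works. Conversely, if delta > 1/30, then x = -4 + 1/30 satisfies |x - (-4)| = 1/30 < delta but |f(x) - f(-4)| = 4 * 1/30 = 2/15, which is not < 2/15; so no larger delta works.
Hence the largest such delta is 1/30.

1/30


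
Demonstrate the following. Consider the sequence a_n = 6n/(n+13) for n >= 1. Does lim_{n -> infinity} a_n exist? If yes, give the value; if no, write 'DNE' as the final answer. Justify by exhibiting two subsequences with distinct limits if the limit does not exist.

Examine the behaviour of a_n along subsequences.
Even-n subsequence a_{2k} = 6(2k)/(2k+13) -> 6. Odd-n subsequence a_{2k+1} = 6(2k+1)/(2k+14) -> 6. Both tend to 6, which suggests the limit is 6; verify directly.
|a_n - 6| = |6n - 6(n+13)| / (n+13) = 78/(n+13) < 78/n for every n >= 1.
Given epsilon > 0, choose a positive integer N > 78/epsilon. Then for all n >= N, |a_n - 6| < 78/n <= 78/N < epsilon.
So by the definition of the limit, lim a_n exists and equals 6.

6


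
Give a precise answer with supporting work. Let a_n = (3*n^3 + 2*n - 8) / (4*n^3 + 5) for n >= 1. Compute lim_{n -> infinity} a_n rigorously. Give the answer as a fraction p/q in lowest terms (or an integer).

Divide numerator and denominator by n^3, the highest power:
numerator / n^3 = 3 + 2/n^2 - 8/n^3
denominator / n^3 = 4 + 5/n^3
As n -> infinity, all terms of the form c/n^k (k >= 1) tend to 0.
So numerator / n^3 -> 3 and denominator / n^3 -> 4.
Therefore lim a_n = 3/4.

3/4


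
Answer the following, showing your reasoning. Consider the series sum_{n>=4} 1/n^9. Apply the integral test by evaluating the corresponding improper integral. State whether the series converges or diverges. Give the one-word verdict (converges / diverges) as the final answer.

Let f(x) = x^(-9). Then f is positive, continuous, and decreasing on [4, infinity), so the integral test applies.
Compute the improper integral int_{4}^infinity f(x) dx:
  antiderivative F(x) = -1/(8*x^8).
  As x -> infinity, F(x) -> 0 (since p = 9 > 1).
  So int = F(infinity) - F(4) = 0 - (-1/524288) = 1/524288.
  Finite, so by the integral test, the series converges.

converges


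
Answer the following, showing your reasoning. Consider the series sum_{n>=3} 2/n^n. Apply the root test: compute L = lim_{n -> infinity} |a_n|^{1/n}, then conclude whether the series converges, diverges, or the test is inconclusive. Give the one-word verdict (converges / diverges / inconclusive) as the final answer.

Let a_n denote the general term. Form |a_n|^(1/n) and simplify:
|a_n|^(1/n) = 2^(1/n)/n
Take the limit as n -> infinity: L = 0.
Since L = 0 < 1, the root test implies convergence.

converges


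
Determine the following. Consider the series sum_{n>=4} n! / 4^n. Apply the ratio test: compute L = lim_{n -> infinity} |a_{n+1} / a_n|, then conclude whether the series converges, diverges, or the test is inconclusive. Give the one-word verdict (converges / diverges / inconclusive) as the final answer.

Let a_n denote the general term. Form the ratio a_{n+1}/a_n and simplify:
a_{n+1}/a_n = n/4 + 1/4
Take the limit as n -> infinity: L = infinity.
Since L = infinity > 1 (or L = infinity), the ratio test implies the series diverges.

diverges


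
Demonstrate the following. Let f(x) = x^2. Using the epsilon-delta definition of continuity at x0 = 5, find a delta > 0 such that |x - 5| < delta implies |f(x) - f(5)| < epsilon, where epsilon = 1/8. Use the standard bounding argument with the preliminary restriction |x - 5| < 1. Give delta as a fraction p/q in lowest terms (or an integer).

Factor: |x^2 - (5)^2| = |x - 5| * |x + 5|.
Impose |x - 5| < 1 first. Then |x + 5| = |(x - 5) + 2*(5)| <= |x - 5| + 2*|5| < 1 + 10 = 11.
So |x^2 - (5)^2| < delta * 11.
We need delta * 11 <= 1/8, i.e. delta <= 1/8/11 = 1/88.
Since 1/88 < 1, this is tighter than 1; take delta = 1/88.
So delta = 1/88 works.

1/88


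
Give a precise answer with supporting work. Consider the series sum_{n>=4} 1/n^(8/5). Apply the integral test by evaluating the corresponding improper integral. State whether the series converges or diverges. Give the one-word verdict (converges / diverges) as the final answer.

Let f(x) = x^(-8/5). Then f is positive, continuous, and decreasing on [4, infinity), so the integral test applies.
Compute the improper integral int_{4}^infinity f(x) dx:
  antiderivative F(x) = -5/(3*x^(3/5)).
  As x -> infinity, F(x) -> 0 (since p = 8/5 > 1).
  So int = F(infinity) - F(4) = 0 - (-5*2^(4/5)/12) = 5*2^(4/5)/12.
  Finite, so by the integral test, the series converges.

converges


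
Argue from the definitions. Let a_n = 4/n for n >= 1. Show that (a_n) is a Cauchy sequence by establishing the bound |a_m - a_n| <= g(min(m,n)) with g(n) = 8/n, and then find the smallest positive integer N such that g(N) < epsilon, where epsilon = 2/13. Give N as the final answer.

For any m, n >= 1, by the triangle inequality:
|a_m - a_n| = |4/m - 4/n| <= 4*1/m + 4*1/n <= 8/min(m,n).
So g(n) = 8/n bounds the Cauchy difference. Since g(n) -> 0, (a_n) is Cauchy.
Now solve g(N) < 2/13: 8/N < 2/13 <=> N > 8 / (2/13) = 52.
The smallest integer strictly greater than 52 is N = 53.
Check: g(53) = 8/53 = 8/53 < 2/13; g(52) = 2/13 >= 2/13. So N = 53.

53


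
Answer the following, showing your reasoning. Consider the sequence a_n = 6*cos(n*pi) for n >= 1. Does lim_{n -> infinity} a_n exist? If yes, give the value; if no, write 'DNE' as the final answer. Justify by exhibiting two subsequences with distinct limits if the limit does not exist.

Examine the behaviour of a_n along subsequences.
cos(n*pi) = (-1)^n, so a_n = 6*(-1)^n. a_{2k} = 6 -> 6. a_{2k+1} = -6 -> -6.
Since these two subsequential limits are 6 and -6, distinct, the full sequence cannot converge (a convergent sequence has all subsequences tending to the same limit). So lim a_n does not exist.

DNE


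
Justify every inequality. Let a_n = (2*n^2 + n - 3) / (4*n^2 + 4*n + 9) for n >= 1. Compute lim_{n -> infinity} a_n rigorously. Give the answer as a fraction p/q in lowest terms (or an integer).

Divide numerator and denominator by n^2, the highest power:
numerator / n^2 = 2 + 1/n - 3/n^2
denominator / n^2 = 4 + 4/n + 9/n^2
As n -> infinity, all terms of the form c/n^k (k >= 1) tend to 0.
So numerator / n^2 -> 2 and denominator / n^2 -> 4.
Therefore lim a_n = 1/2.

1/2


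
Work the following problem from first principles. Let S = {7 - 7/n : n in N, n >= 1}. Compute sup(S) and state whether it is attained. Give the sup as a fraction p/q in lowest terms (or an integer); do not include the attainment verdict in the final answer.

Analysis:
- Values: 0, 7/2, 14/3, 21/4, ... strictly increasing.
- Minimum is 0 (n=1); inf = 0 (attained).
- 7 - 7/n -> 7 from below; sup = 7, not attained.
Conclusion: sup(S) = 7, not attained in S.

7


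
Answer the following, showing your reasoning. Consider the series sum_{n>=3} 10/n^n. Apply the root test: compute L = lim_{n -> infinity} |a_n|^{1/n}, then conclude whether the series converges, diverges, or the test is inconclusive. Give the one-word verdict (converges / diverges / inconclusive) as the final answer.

Let a_n denote the general term. Form |a_n|^(1/n) and simplify:
|a_n|^(1/n) = 10^(1/n)/n
Take the limit as n -> infinity: L = 0.
Since L = 0 < 1, the root test implies convergence.

converges


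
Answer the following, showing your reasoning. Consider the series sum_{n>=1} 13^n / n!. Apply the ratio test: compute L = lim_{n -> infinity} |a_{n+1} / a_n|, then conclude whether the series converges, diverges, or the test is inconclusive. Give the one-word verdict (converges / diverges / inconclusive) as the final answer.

Let a_n denote the general term. Form the ratio a_{n+1}/a_n and simplify:
a_{n+1}/a_n = 13/(n + 1)
Take the limit as n -> infinity: L = 0.
Since L = 0 < 1, the ratio test implies the series converges.

converges


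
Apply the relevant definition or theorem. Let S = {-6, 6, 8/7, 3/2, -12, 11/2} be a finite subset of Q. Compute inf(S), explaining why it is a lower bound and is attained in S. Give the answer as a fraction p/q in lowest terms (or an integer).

S is finite, so inf(S) = min(S).
Sorted increasing:
-12, -6, 8/7, 3/2, 11/2, 6
The extremum is -12.
For every x in S, x >= -12. And -12 is in S, so it is attained.
Therefore inf(S) = -12.

-12


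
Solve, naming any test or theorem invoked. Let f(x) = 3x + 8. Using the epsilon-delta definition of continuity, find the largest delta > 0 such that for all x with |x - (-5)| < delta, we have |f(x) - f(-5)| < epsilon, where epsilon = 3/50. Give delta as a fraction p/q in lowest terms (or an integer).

We compute f(-5) = 3*(-5) + 8 = -7.
|f(x) - f(-5)| = |3x + 8 - (-7)| = |3(x - (-5))| = 3|x - (-5)|.
We need 3|x - (-5)| < 3/50, i.e. |x - (-5)| < 3/50 / 3 = 1/50.
So any delta <= 1/50 works. Conversely, if delta > 1/50, then x = -5 + 1/50 satisfies |x - (-5)| = 1/50 < delta but |f(x) - f(-5)| = 3 * 1/50 = 3/50, which is not < 3/50; so no larger delta works.
Hence the largest such delta is 1/50.

1/50


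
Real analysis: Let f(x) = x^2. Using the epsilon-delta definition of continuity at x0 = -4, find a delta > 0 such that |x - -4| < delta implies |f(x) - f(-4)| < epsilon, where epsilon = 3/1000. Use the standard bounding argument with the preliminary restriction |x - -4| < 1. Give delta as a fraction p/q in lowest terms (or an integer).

Factor: |x^2 - (-4)^2| = |x - -4| * |x + -4|.
Impose |x - -4| < 1 first. Then |x + -4| = |(x - -4) + 2*(-4)| <= |x - -4| + 2*|-4| < 1 + 8 = 9.
So |x^2 - (-4)^2| < delta * 9.
We need delta * 9 <= 3/1000, i.e. delta <= 3/1000/9 = 1/3000.
Since 1/3000 < 1, this is tighter than 1; take delta = 1/3000.
So delta = 1/3000 works.

1/3000


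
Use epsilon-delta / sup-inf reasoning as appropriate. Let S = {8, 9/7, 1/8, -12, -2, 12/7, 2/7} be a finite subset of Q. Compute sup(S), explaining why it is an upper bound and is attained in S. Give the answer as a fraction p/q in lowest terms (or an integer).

S is finite, so sup(S) = max(S).
Sorted decreasing:
8, 12/7, 9/7, 2/7, 1/8, -2, -12
The extremum is 8.
For every x in S, x <= 8. And 8 is in S, so it is attained.
Therefore sup(S) = 8.

8


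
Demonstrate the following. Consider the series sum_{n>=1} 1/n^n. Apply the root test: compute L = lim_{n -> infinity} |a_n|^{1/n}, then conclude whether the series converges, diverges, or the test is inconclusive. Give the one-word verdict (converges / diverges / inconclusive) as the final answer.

Let a_n denote the general term. Form |a_n|^(1/n) and simplify:
|a_n|^(1/n) = 1/n
Take the limit as n -> infinity: L = 0.
Since L = 0 < 1, the root test implies convergence.

converges


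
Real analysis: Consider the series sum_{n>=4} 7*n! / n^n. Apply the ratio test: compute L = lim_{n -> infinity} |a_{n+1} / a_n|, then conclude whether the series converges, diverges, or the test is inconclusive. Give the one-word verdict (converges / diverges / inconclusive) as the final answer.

Let a_n denote the general term. Form the ratio a_{n+1}/a_n and simplify:
a_{n+1}/a_n = (n/(n + 1))^n
Take the limit as n -> infinity: L = exp(-1).
Since L = exp(-1) < 1, the ratio test implies the series converges.

converges


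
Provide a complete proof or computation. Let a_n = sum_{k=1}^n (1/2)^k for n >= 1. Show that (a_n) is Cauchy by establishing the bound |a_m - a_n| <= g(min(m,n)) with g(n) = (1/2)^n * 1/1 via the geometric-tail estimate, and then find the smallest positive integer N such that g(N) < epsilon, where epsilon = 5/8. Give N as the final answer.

For m > n >= 1: |a_m - a_n| = sum_{k=n+1}^m (1/2)^k < sum_{k=n+1}^infinity (1/2)^k = (1/2)^(n+1) / (1 - 1/2) = (1/2)^n * (1/2) * (2/1) = (1/2)^n * 1/1.
So g(n) = (1/2)^n / 1. Since g(n) -> 0, (a_n) is Cauchy.
Now solve g(N) < 5/8: (1/2)^N / 1 < 5/8 <=> 2^N > 1 / (1 * 5/8) = 8/5.
Check powers of 2: 2^0 = 1 <= 8/5, 2^1 = 2 > 8/5.
So the smallest such N is 1. Check: g(1) = 1/(1 * 2) = 1/2 < 5/8.

1


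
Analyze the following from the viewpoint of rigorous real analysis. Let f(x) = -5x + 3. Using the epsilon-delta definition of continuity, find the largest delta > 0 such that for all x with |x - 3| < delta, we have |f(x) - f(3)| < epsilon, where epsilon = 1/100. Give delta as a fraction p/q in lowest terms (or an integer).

We compute f(3) = -5*(3) + 3 = -12.
|f(x) - f(3)| = |-5x + 3 - (-12)| = |-5(x - 3)| = 5|x - 3|.
We need 5|x - 3| < 1/100, i.e. |x - 3| < 1/100 / 5 = 1/500.
So any delta <= 1/500 works. Conversely, if delta > 1/500, then x = 3 + 1/500 satisfies |x - 3| = 1/500 < delta but |f(x) - f(3)| = 5 * 1/500 = 1/100, which is not < 1/100; so no larger delta works.
Hence the largest such delta is 1/500.

1/500


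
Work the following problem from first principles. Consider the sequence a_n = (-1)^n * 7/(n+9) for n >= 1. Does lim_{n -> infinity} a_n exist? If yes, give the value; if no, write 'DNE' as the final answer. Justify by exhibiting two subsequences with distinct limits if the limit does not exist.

Examine the behaviour of a_n along subsequences.
Even-n subsequence a_{2k} = 7/(2k+9) -> 0. Odd-n subsequence a_{2k+1} = -7/(2k+10) -> 0. Both tend to 0, which suggests the limit is 0; verify directly.
|a_n - 0| = 7/(n+9) < 7/n for every n >= 1.
Given epsilon > 0, choose a positive integer N > 7/epsilon. Then for all n >= N, |a_n| < 7/n <= 7/N < epsilon.
So by the definition of the limit, lim a_n exists and equals 0.

0


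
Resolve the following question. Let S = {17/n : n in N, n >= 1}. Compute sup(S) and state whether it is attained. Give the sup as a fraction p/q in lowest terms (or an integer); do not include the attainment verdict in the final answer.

Analysis:
- Values: 17, 17/2, 17/3, 17/4, ... strictly decreasing.
- The maximum is 17 (n=1); sup = 17 (attained).
- The set is bounded below by 0; 17/n -> 0 so 0 is the greatest lower bound.
- 0 is not in the set, so inf = 0 is not attained.
Conclusion: sup(S) = 17, attained in S.

17


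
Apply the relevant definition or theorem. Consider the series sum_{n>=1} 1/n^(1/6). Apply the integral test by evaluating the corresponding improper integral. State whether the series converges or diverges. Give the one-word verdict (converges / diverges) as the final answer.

Let f(x) = x^(-1/6). Then f is positive, continuous, and decreasing on [1, infinity), so the integral test applies.
Compute the improper integral int_{1}^infinity f(x) dx:
  antiderivative F(x) = 6*x^(5/6)/5.
  As x -> infinity, F(x) -> infinity (since p = 1/6 < 1).
  So the integral diverges. By the integral test, the series diverges.

diverges


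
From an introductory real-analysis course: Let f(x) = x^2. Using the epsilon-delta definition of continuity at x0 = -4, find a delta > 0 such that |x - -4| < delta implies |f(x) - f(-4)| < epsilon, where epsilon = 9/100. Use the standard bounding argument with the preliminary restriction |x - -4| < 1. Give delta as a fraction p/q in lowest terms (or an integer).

Factor: |x^2 - (-4)^2| = |x - -4| * |x + -4|.
Impose |x - -4| < 1 first. Then |x + -4| = |(x - -4) + 2*(-4)| <= |x - -4| + 2*|-4| < 1 + 8 = 9.
So |x^2 - (-4)^2| < delta * 9.
We need delta * 9 <= 9/100, i.e. delta <= 9/100/9 = 1/100.
Since 1/100 < 1, this is tighter than 1; take delta = 1/100.
So delta = 1/100 works.

1/100


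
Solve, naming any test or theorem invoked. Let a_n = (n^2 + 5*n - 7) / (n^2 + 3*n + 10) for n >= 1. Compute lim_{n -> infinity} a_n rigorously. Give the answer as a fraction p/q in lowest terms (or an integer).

Divide numerator and denominator by n^2, the highest power:
numerator / n^2 = 1 + 5/n - 7/n^2
denominator / n^2 = 1 + 3/n + 10/n^2
As n -> infinity, all terms of the form c/n^k (k >= 1) tend to 0.
So numerator / n^2 -> 1 and denominator / n^2 -> 1.
Therefore lim a_n = 1.

1


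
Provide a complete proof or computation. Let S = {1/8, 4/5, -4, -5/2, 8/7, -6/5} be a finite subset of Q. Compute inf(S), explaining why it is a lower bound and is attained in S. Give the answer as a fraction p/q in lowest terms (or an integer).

S is finite, so inf(S) = min(S).
Sorted increasing:
-4, -5/2, -6/5, 1/8, 4/5, 8/7
The extremum is -4.
For every x in S, x >= -4. And -4 is in S, so it is attained.
Therefore inf(S) = -4.

-4


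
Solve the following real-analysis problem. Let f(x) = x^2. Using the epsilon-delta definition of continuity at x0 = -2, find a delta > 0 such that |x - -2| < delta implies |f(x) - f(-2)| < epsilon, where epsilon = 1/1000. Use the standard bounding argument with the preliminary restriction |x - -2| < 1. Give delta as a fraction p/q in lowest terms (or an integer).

Factor: |x^2 - (-2)^2| = |x - -2| * |x + -2|.
Impose |x - -2| < 1 first. Then |x + -2| = |(x - -2) + 2*(-2)| <= |x - -2| + 2*|-2| < 1 + 4 = 5.
So |x^2 - (-2)^2| < delta * 5.
We need delta * 5 <= 1/1000, i.e. delta <= 1/1000/5 = 1/5000.
Since 1/5000 < 1, this is tighter than 1; take delta = 1/5000.
So delta = 1/5000 works.

1/5000


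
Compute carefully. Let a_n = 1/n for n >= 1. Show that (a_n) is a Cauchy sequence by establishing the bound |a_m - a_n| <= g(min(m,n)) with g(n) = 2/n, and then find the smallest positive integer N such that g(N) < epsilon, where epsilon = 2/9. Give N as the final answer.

For any m, n >= 1, by the triangle inequality:
|a_m - a_n| = |1/m - 1/n| <= 1/m + 1/n <= 2/min(m,n).
So g(n) = 2/n bounds the Cauchy difference. Since g(n) -> 0, (a_n) is Cauchy.
Now solve g(N) < 2/9: 2/N < 2/9 <=> N > 2 / (2/9) = 9.
The smallest integer strictly greater than 9 is N = 10.
Check: g(10) = 2/10 = 1/5 < 2/9; g(9) = 2/9 >= 2/9. So N = 10.

10


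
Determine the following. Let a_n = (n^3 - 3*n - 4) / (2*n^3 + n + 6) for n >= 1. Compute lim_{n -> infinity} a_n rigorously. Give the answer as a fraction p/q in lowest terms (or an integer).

Divide numerator and denominator by n^3, the highest power:
numerator / n^3 = 1 - 3/n^2 - 4/n^3
denominator / n^3 = 2 + n^(-2) + 6/n^3
As n -> infinity, all terms of the form c/n^k (k >= 1) tend to 0.
So numerator / n^3 -> 1 and denominator / n^3 -> 2.
Therefore lim a_n = 1/2.

1/2


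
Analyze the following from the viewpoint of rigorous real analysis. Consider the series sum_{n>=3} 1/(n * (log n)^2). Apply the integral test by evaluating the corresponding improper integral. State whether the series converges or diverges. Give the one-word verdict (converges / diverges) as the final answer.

Let f(x) = 1/(x*log(x)^2). Then f is positive, continuous, and decreasing on [3, infinity), so the integral test applies.
Compute the improper integral int_{3}^infinity f(x) dx:
  antiderivative F(x) = -1/log(x).
  F(x) -> 0 as x -> infinity.  int = 0 - F(3) = 1/log(3) < infinity. By the integral test, the series converges.

converges


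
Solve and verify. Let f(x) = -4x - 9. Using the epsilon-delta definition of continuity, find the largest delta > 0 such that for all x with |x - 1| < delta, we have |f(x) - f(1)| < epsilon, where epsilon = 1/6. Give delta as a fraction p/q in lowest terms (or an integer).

We compute f(1) = -4*(1) - 9 = -13.
|f(x) - f(1)| = |-4x - 9 - (-13)| = |-4(x - 1)| = 4|x - 1|.
We need 4|x - 1| < 1/6, i.e. |x - 1| < 1/6 / 4 = 1/24.
So any delta <= 1/24 works. Conversely, if delta > 1/24, then x = 1 + 1/24 satisfies |x - 1| = 1/24 < delta but |f(x) - f(1)| = 4 * 1/24 = 1/6, which is not < 1/6; so no larger delta works.
Hence the largest such delta is 1/24.

1/24


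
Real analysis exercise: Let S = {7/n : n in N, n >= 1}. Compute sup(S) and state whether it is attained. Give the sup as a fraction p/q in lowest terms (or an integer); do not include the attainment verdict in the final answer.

Analysis:
- Values: 7, 7/2, 7/3, 7/4, ... strictly decreasing.
- The maximum is 7 (n=1); sup = 7 (attained).
- The set is bounded below by 0; 7/n -> 0 so 0 is the greatest lower bound.
- 0 is not in the set, so inf = 0 is not attained.
Conclusion: sup(S) = 7, attained in S.

7


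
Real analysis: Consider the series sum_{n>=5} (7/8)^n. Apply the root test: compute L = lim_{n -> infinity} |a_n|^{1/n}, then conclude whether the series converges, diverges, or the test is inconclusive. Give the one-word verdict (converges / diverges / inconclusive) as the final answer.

Let a_n denote the general term. Form |a_n|^(1/n) and simplify:
|a_n|^(1/n) = 7/8
Take the limit as n -> infinity: L = 7/8.
Since L = 7/8 < 1, the root test implies convergence.

converges


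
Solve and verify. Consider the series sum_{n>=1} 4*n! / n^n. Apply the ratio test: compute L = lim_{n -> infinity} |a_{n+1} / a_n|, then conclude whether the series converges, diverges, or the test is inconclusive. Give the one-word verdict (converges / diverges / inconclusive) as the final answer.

Let a_n denote the general term. Form the ratio a_{n+1}/a_n and simplify:
a_{n+1}/a_n = (n/(n + 1))^n
Take the limit as n -> infinity: L = exp(-1).
Since L = exp(-1) < 1, the ratio test implies the series converges.

converges


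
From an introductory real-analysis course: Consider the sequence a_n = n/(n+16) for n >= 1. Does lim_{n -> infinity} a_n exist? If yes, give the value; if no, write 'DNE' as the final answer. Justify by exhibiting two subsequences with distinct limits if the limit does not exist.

Examine the behaviour of a_n along subsequences.
Even-n subsequence a_{2k} = (2k)/(2k+16) -> 1. Odd-n subsequence a_{2k+1} = (2k+1)/(2k+17) -> 1. Both tend to 1, which suggests the limit is 1; verify directly.
|a_n - 1| = |n - (n+16)| / (n+16) = 16/(n+16) < 16/n for every n >= 1.
Given epsilon > 0, choose a positive integer N > 16/epsilon. Then for all n >= N, |a_n - 1| < 16/n <= 16/N < epsilon.
So by the definition of the limit, lim a_n exists and equals 1.

1


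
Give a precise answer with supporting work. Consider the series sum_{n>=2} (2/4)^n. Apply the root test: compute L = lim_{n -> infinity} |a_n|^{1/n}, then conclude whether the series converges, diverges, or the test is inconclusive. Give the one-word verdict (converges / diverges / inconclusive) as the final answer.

Let a_n denote the general term. Form |a_n|^(1/n) and simplify:
|a_n|^(1/n) = 1/2
Take the limit as n -> infinity: L = 1/2.
Since L = 1/2 < 1, the root test implies convergence.

converges


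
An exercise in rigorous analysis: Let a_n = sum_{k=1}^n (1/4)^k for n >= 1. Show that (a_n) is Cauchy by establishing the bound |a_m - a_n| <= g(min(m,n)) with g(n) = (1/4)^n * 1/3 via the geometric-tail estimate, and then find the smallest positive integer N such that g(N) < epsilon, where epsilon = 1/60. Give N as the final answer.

For m > n >= 1: |a_m - a_n| = sum_{k=n+1}^m (1/4)^k < sum_{k=n+1}^infinity (1/4)^k = (1/4)^(n+1) / (1 - 1/4) = (1/4)^n * (1/4) * (4/3) = (1/4)^n * 1/3.
So g(n) = (1/4)^n / 3. Since g(n) -> 0, (a_n) is Cauchy.
Now solve g(N) < 1/60: (1/4)^N / 3 < 1/60 <=> 4^N > 1 / (3 * 1/60) = 20.
Check powers of 4: 4^2 = 16 <= 20, 4^3 = 64 > 20.
So the smallest such N is 3. Check: g(3) = 1/(3 * 64) = 1/192 < 1/60.

3


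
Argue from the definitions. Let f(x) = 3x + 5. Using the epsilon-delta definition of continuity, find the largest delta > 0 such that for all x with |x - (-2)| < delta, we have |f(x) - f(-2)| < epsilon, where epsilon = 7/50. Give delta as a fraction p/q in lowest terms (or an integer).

We compute f(-2) = 3*(-2) + 5 = -1.
|f(x) - f(-2)| = |3x + 5 - (-1)| = |3(x - (-2))| = 3|x - (-2)|.
We need 3|x - (-2)| < 7/50, i.e. |x - (-2)| < 7/50 / 3 = 7/150.
So any delta <= 7/150 works. Conversely, if delta > 7/150, then x = -2 + 7/150 satisfies |x - (-2)| = 7/150 < delta but |f(x) - f(-2)| = 3 * 7/150 = 7/50, which is not < 7/50; so no larger delta works.
Hence the largest such delta is 7/150.

7/150


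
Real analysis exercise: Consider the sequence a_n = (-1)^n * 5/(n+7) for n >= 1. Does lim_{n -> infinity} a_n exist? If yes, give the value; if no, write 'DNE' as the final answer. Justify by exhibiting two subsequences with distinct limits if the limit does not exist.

Examine the behaviour of a_n along subsequences.
Even-n subsequence a_{2k} = 5/(2k+7) -> 0. Odd-n subsequence a_{2k+1} = -5/(2k+8) -> 0. Both tend to 0, which suggests the limit is 0; verify directly.
|a_n - 0| = 5/(n+7) < 5/n for every n >= 1.
Given epsilon > 0, choose a positive integer N > 5/epsilon. Then for all n >= N, |a_n| < 5/n <= 5/N < epsilon.
So by the definition of the limit, lim a_n exists and equals 0.

0


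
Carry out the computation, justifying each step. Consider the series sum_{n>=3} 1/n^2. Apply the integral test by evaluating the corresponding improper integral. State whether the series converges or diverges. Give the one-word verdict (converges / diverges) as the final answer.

Let f(x) = x^(-2). Then f is positive, continuous, and decreasing on [3, infinity), so the integral test applies.
Compute the improper integral int_{3}^infinity f(x) dx:
  antiderivative F(x) = -1/x.
  As x -> infinity, F(x) -> 0 (since p = 2 > 1).
  So int = F(infinity) - F(3) = 0 - (-1/3) = 1/3.
  Finite, so by the integral test, the series converges.

converges


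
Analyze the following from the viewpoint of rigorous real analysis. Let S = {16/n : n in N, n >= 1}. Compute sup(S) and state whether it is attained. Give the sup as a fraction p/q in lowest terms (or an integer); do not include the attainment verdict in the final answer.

Analysis:
- Values: 16, 8, 16/3, 4, ... strictly decreasing.
- The maximum is 16 (n=1); sup = 16 (attained).
- The set is bounded below by 0; 16/n -> 0 so 0 is the greatest lower bound.
- 0 is not in the set, so inf = 0 is not attained.
Conclusion: sup(S) = 16, attained in S.

16


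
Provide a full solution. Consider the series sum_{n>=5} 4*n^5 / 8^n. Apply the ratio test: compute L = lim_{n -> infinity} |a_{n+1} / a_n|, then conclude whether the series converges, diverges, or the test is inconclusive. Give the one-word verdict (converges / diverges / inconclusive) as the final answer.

Let a_n denote the general term. Form the ratio a_{n+1}/a_n and simplify:
a_{n+1}/a_n = (n + 1)^5/(8*n^5)
Take the limit as n -> infinity: L = 1/8.
Since L = 1/8 < 1, the ratio test implies the series converges.

converges


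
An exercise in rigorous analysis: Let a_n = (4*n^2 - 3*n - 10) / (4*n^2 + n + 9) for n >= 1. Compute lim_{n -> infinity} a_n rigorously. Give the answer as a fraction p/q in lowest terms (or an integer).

Divide numerator and denominator by n^2, the highest power:
numerator / n^2 = 4 - 3/n - 10/n^2
denominator / n^2 = 4 + 1/n + 9/n^2
As n -> infinity, all terms of the form c/n^k (k >= 1) tend to 0.
So numerator / n^2 -> 4 and denominator / n^2 -> 4.
Therefore lim a_n = 1.

1


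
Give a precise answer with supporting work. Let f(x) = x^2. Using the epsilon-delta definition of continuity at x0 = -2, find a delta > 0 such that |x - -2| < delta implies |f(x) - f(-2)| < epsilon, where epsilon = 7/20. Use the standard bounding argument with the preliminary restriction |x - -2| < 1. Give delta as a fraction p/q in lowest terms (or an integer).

Factor: |x^2 - (-2)^2| = |x - -2| * |x + -2|.
Impose |x - -2| < 1 first. Then |x + -2| = |(x - -2) + 2*(-2)| <= |x - -2| + 2*|-2| < 1 + 4 = 5.
So |x^2 - (-2)^2| < delta * 5.
We need delta * 5 <= 7/20, i.e. delta <= 7/20/5 = 7/100.
Since 7/100 < 1, this is tighter than 1; take delta = 7/100.
So delta = 7/100 works.

7/100


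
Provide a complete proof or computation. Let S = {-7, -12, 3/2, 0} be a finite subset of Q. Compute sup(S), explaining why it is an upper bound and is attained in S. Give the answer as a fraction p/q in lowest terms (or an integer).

S is finite, so sup(S) = max(S).
Sorted decreasing:
3/2, 0, -7, -12
The extremum is 3/2.
For every x in S, x <= 3/2. And 3/2 is in S, so it is attained.
Therefore sup(S) = 3/2.

3/2


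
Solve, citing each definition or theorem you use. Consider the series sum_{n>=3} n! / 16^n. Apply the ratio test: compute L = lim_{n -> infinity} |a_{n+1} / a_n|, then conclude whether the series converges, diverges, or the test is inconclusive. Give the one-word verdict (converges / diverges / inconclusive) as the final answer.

Let a_n denote the general term. Form the ratio a_{n+1}/a_n and simplify:
a_{n+1}/a_n = n/16 + 1/16
Take the limit as n -> infinity: L = infinity.
Since L = infinity > 1 (or L = infinity), the ratio test implies the series diverges.

diverges


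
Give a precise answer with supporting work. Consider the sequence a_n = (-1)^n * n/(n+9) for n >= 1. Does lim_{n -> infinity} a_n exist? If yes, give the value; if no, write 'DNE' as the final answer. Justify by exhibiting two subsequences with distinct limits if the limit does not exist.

Examine the behaviour of a_n along subsequences.
a_{2k} = 2k/(2k+9) -> 1. a_{2k+1} = -(2k+1)/(2k+10) -> -1.
Since these two subsequential limits are 1 and -1, distinct, the full sequence cannot converge (a convergent sequence has all subsequences tending to the same limit). So lim a_n does not exist.

DNE


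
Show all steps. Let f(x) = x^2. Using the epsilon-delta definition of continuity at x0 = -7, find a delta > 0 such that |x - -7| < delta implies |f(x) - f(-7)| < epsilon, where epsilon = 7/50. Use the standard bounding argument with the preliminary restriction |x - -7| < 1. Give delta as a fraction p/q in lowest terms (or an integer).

Factor: |x^2 - (-7)^2| = |x - -7| * |x + -7|.
Impose |x - -7| < 1 first. Then |x + -7| = |(x - -7) + 2*(-7)| <= |x - -7| + 2*|-7| < 1 + 14 = 15.
So |x^2 - (-7)^2| < delta * 15.
We need delta * 15 <= 7/50, i.e. delta <= 7/50/15 = 7/750.
Since 7/750 < 1, this is tighter than 1; take delta = 7/750.
So delta = 7/750 works.

7/750


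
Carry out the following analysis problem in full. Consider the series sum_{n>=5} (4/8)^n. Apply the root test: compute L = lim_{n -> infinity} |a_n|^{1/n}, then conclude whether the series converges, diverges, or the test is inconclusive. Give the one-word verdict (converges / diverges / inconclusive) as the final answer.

Let a_n denote the general term. Form |a_n|^(1/n) and simplify:
|a_n|^(1/n) = 1/2
Take the limit as n -> infinity: L = 1/2.
Since L = 1/2 < 1, the root test implies convergence.

converges


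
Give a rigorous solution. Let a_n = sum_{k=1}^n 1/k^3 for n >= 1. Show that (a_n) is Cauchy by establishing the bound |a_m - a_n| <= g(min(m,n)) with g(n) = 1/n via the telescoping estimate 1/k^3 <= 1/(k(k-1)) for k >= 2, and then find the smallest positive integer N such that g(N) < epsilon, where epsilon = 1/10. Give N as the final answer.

For m > n >= 1: |a_m - a_n| = sum_{k=n+1}^m 1/k^3.
Use 1/k^3 <= 1/(k(k-1)) = 1/(k-1) - 1/k for k >= 2 (which holds since k^3 >= k^2 >= k(k-1) for k >= 2):
sum_{k=n+1}^m 1/k^3 <= sum_{k=n+1}^m (1/(k-1) - 1/k) = 1/n - 1/m <= 1/n.
By symmetry the same bound holds with n,m swapped, so |a_m - a_n| <= 1/min(m,n) = g(min(m,n)). Since g(n) -> 0, (a_n) is Cauchy.
Now solve g(N) < 1/10: 1/N < 1/10 <=> N > 1/(1/10) = 10.
The smallest integer strictly greater than 10 is N = 11.
Check: g(11) = 1/11 < 1/10; g(10) = 1/10 >= 1/10. So N = 11.

11


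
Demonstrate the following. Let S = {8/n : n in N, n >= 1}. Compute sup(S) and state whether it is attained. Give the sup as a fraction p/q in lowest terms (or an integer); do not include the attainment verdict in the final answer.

Analysis:
- Values: 8, 4, 8/3, 2, ... strictly decreasing.
- The maximum is 8 (n=1); sup = 8 (attained).
- The set is bounded below by 0; 8/n -> 0 so 0 is the greatest lower bound.
- 0 is not in the set, so inf = 0 is not attained.
Conclusion: sup(S) = 8, attained in S.

8


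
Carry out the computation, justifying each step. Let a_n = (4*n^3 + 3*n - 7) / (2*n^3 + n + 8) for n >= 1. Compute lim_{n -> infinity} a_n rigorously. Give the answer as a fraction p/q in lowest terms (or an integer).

Divide numerator and denominator by n^3, the highest power:
numerator / n^3 = 4 + 3/n^2 - 7/n^3
denominator / n^3 = 2 + n^(-2) + 8/n^3
As n -> infinity, all terms of the form c/n^k (k >= 1) tend to 0.
So numerator / n^3 -> 4 and denominator / n^3 -> 2.
Therefore lim a_n = 2.

2


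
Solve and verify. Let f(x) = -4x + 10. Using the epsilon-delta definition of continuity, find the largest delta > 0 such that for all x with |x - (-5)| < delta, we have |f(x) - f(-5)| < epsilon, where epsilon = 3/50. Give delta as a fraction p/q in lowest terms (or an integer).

We compute f(-5) = -4*(-5) + 10 = 30.
|f(x) - f(-5)| = |-4x + 10 - (30)| = |-4(x - (-5))| = 4|x - (-5)|.
We need 4|x - (-5)| < 3/50, i.e. |x - (-5)| < 3/50 / 4 = 3/200.
So any delta <= 3/200 works. Conversely, if delta > 3/200, then x = -5 + 3/200 satisfies |x - (-5)| = 3/200 < delta but |f(x) - f(-5)| = 4 * 3/200 = 3/50, which is not < 3/50; so no larger delta works.
Hence the largest such delta is 3/200.

3/200
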